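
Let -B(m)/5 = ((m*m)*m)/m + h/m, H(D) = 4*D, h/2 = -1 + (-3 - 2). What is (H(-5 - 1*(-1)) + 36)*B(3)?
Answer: -500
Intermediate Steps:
h = -12 (h = 2*(-1 + (-3 - 2)) = 2*(-1 - 5) = 2*(-6) = -12)
B(m) = -5*m² + 60/m (B(m) = -5*(((m*m)*m)/m - 12/m) = -5*((m²*m)/m - 12/m) = -5*(m³/m - 12/m) = -5*(m² - 12/m) = -5*m² + 60/m)
(H(-5 - 1*(-1)) + 36)*B(3) = (4*(-5 - 1*(-1)) + 36)*(5*(12 - 1*3³)/3) = (4*(-5 + 1) + 36)*(5*(⅓)*(12 - 1*27)) = (4*(-4) + 36)*(5*(⅓)*(12 - 27)) = (-16 + 36)*(5*(⅓)*(-15)) = 20*(-25) = -500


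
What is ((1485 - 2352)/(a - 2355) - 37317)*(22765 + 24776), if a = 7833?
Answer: -3239497508871/1826 ≈ -1.7741e+9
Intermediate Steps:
((1485 - 2352)/(a - 2355) - 37317)*(22765 + 24776) = ((1485 - 2352)/(7833 - 2355) - 37317)*(22765 + 24776) = (-867/5478 - 37317)*47541 = (-867*1/5478 - 37317)*47541 = (-289/1826 - 37317)*47541 = -68141131/1826*47541 = -3239497508871/1826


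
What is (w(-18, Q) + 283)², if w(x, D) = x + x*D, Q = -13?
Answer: 249001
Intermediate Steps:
w(x, D) = x + D*x
(w(-18, Q) + 283)² = (-18*(1 - 13) + 283)² = (-18*(-12) + 283)² = (216 + 283)² = 499² = 249001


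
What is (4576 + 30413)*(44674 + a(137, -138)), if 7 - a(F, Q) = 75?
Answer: 1560719334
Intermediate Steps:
a(F, Q) = -68 (a(F, Q) = 7 - 1*75 = 7 - 75 = -68)
(4576 + 30413)*(44674 + a(137, -138)) = (4576 + 30413)*(44674 - 68) = 34989*44606 = 1560719334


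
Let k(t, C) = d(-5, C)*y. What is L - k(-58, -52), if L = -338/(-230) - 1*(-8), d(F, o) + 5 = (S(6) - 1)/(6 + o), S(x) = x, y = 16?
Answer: 10489/115 ≈ 91.209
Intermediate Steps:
d(F, o) = -5 + 5/(6 + o) (d(F, o) = -5 + (6 - 1)/(6 + o) = -5 + 5/(6 + o))
k(t, C) = 80*(-5 - C)/(6 + C) (k(t, C) = (5*(-5 - C)/(6 + C))*16 = 80*(-5 - C)/(6 + C))
L = 1089/115 (L = -338*(-1/230) + 8 = 169/115 + 8 = 1089/115 ≈ 9.4696)
L - k(-58, -52) = 1089/115 - 80*(-5 - 1*(-52))/(6 - 52) = 1089/115 - 80*(-5 + 52)/(-46) = 1089/115 - 80*(-1)*47/46 = 1089/115 - 1*(-1880/23) = 1089/115 + 1880/23 = 10489/115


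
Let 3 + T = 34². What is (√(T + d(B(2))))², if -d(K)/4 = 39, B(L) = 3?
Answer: 997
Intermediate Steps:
d(K) = -156 (d(K) = -4*39 = -156)
T = 1153 (T = -3 + 34² = -3 + 1156 = 1153)
(√(T + d(B(2))))² = (√(1153 - 156))² = (√997)² = 997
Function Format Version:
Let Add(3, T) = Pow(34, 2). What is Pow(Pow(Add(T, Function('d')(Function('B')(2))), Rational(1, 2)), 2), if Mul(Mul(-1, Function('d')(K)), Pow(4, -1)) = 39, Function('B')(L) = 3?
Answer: 997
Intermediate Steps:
Function('d')(K) = -156 (Function('d')(K) = Mul(-4, 39) = -156)
T = 1153 (T = Add(-3, Pow(34, 2)) = Add(-3, 1156) = 1153)
Pow(Pow(Add(T, Function('d')(Function('B')(2))), Rational(1, 2)), 2) = Pow(Pow(Add(1153, -156), Rational(1, 2)), 2) = Pow(Pow(997, Rational(1, 2)), 2) = 997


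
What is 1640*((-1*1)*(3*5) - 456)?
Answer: -772440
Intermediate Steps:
1640*((-1*1)*(3*5) - 456) = 1640*(-1*15 - 456) = 1640*(-15 - 456) = 1640*(-471) = -772440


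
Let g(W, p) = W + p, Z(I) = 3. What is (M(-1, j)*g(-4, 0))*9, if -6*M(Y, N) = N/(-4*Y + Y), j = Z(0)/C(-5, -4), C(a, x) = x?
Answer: -3/2 ≈ -1.5000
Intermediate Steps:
j = -¾ (j = 3/(-4) = 3*(-¼) = -¾ ≈ -0.75000)
M(Y, N) = N/(18*Y) (M(Y, N) = -N/(6*(-4*Y + Y)) = -N/(6*((-3*Y))) = -N*(-1/(3*Y))/6 = -(-1)*N/(18*Y) = N/(18*Y))
(M(-1, j)*g(-4, 0))*9 = (((1/18)*(-¾)/(-1))*(-4 + 0))*9 = (((1/18)*(-¾)*(-1))*(-4))*9 = ((1/24)*(-4))*9 = -⅙*9 = -3/2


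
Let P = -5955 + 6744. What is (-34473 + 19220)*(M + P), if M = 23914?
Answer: -376794859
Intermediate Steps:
P = 789
(-34473 + 19220)*(M + P) = (-34473 + 19220)*(23914 + 789) = -15253*24703 = -376794859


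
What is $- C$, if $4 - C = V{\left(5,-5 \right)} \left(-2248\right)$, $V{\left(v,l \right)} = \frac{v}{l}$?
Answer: $2244$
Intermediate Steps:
$C = -2244$ ($C = 4 - \frac{5}{-5} \left(-2248\right) = 4 - 5 \left(- \frac{1}{5}\right) \left(-2248\right) = 4 - \left(-1\right) \left(-2248\right) = 4 - 2248 = -2244$)
$- C = \left(-1\right) \left(-2244\right) = 2244$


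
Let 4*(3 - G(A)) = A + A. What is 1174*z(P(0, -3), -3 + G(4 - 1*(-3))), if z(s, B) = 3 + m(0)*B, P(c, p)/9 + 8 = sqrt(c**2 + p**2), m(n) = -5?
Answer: 24067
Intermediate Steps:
G(A) = 3 - A/2 (G(A) = 3 - (A + A)/4 = 3 - A/2)
P(c, p) = -72 + 9*sqrt(c**2 + p**2)
z(s, B) = 3 - 5*B
1174*z(P(0, -3), -3 + G(4 - 1*(-3))) = 1174*(3 - 5*(-3 + (3 - (4 - 1*(-3))/2))) = 1174*(3 - 5*(-3 + (3 - (4 + 3)/2))) = 1174*(3 - 5*(-3 + (3 - 1/2*7))) = 1174*(3 - 5*(-3 + (3 - 7/2))) = 1174*(3 - 5*(-3 - 1/2)) = 1174*(3 - 5*(-7/2)) = 1174*(3 + 35/2) = 1174*(41/2) = 24067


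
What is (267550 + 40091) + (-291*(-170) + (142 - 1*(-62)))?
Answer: 357315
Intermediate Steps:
(267550 + 40091) + (-291*(-170) + (142 - 1*(-62))) = 307641 + (49470 + (142 + 62)) = 307641 + (49470 + 204) = 307641 + 49674 = 357315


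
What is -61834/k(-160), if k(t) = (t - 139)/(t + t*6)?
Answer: -69254080/299 ≈ -2.3162e+5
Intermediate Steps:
k(t) = (-139 + t)/(7*t) (k(t) = (-139 + t)/(t + 6*t) = (-139 + t)/((7*t)) = (-139 + t)*(1/(7*t)) = (-139 + t)/(7*t))
-61834/k(-160) = -61834*(-1120/(-139 - 160)) = -61834/((⅐)*(-1/160)*(-299)) = -61834/299/1120 = -61834*1120/299 = -69254080/299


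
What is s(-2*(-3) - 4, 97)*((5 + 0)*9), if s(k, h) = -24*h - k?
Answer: -104850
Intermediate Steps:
s(k, h) = -k - 24*h
s(-2*(-3) - 4, 97)*((5 + 0)*9) = (-(-2*(-3) - 4) - 24*97)*((5 + 0)*9) = (-(6 - 4) - 2328)*(5*9) = (-1*2 - 2328)*45 = (-2 - 2328)*45 = -2330*45 = -104850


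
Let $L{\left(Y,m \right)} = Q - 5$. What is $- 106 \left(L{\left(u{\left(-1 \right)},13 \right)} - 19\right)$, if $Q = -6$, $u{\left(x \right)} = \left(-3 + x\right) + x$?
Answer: $3180$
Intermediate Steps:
$u{\left(x \right)} = -3 + 2 x$
$L{\left(Y,m \right)} = -11$ ($L{\left(Y,m \right)} = -6 - 5 = -11$)
$- 106 \left(L{\left(u{\left(-1 \right)},13 \right)} - 19\right) = - 106 \left(-11 - 19\right) = \left(-106\right) \left(-30\right) = 3180$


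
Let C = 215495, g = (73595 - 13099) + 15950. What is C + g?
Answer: 291941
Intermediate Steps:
g = 76446 (g = 60496 + 15950 = 76446)
C + g = 215495 + 76446 = 291941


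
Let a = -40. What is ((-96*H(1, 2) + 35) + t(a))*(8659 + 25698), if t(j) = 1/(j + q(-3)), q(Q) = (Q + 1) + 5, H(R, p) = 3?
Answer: -321650234/37 ≈ -8.6932e+6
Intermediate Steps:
q(Q) = 6 + Q (q(Q) = (1 + Q) + 5 = 6 + Q)
t(j) = 1/(3 + j) (t(j) = 1/(j + (6 - 3)) = 1/(j + 3) = 1/(3 + j))
((-96*H(1, 2) + 35) + t(a))*(8659 + 25698) = ((-96*3 + 35) + 1/(3 - 40))*(8659 + 25698) = ((-288 + 35) + 1/(-37))*34357 = (-253 - 1/37)*34357 = -9362/37*34357 = -321650234/37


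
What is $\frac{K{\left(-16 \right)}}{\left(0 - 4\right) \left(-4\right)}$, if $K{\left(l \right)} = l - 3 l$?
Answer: $2$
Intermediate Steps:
$K{\left(l \right)} = - 2 l$ ($K{\left(l \right)} = l - 3 l = - 2 l$)
$\frac{K{\left(-16 \right)}}{\left(0 - 4\right) \left(-4\right)} = \frac{\left(-2\right) \left(-16\right)}{\left(0 - 4\right) \left(-4\right)} = \frac{32}{\left(-4\right) \left(-4\right)} = \frac{32}{16} = 32 \cdot \frac{1}{16} = 2$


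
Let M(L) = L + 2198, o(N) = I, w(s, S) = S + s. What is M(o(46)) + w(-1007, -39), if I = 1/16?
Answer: 18433/16 ≈ 1152.1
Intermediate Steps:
I = 1/16 ≈ 0.062500
o(N) = 1/16
M(L) = 2198 + L
M(o(46)) + w(-1007, -39) = (2198 + 1/16) + (-39 - 1007) = 35169/16 - 1046 = 18433/16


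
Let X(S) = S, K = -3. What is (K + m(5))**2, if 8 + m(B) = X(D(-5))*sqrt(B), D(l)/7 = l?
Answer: 6246 + 770*sqrt(5) ≈ 7967.8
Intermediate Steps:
D(l) = 7*l
m(B) = -8 - 35*sqrt(B) (m(B) = -8 + (7*(-5))*sqrt(B) = -8 - 35*sqrt(B))
(K + m(5))**2 = (-3 + (-8 - 35*sqrt(5)))**2 = (-11 - 35*sqrt(5))**2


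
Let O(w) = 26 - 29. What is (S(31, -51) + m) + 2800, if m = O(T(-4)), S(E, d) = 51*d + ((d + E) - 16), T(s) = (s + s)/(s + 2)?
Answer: 160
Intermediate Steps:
T(s) = 2*s/(2 + s) (T(s) = (2*s)/(2 + s) = 2*s/(2 + s))
O(w) = -3
S(E, d) = -16 + E + 52*d (S(E, d) = 51*d + ((E + d) - 16) = 51*d + (-16 + E + d) = -16 + E + 52*d)
m = -3
(S(31, -51) + m) + 2800 = ((-16 + 31 + 52*(-51)) - 3) + 2800 = ((-16 + 31 - 2652) - 3) + 2800 = (-2637 - 3) + 2800 = -2640 + 2800 = 160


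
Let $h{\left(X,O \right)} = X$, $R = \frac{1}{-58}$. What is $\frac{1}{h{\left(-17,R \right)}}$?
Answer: $- \frac{1}{17} \approx -0.058824$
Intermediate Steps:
$R = - \frac{1}{58} \approx -0.017241$
$\frac{1}{h{\left(-17,R \right)}} = \frac{1}{-17} = - \frac{1}{17}$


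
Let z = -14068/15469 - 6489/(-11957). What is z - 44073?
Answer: -8151934771544/184962833 ≈ -44073.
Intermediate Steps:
z = -67832735/184962833 (z = -14068*1/15469 - 6489*(-1/11957) = -14068/15469 + 6489/11957 = -67832735/184962833 ≈ -0.36674)
z - 44073 = -67832735/184962833 - 44073 = -8151934771544/184962833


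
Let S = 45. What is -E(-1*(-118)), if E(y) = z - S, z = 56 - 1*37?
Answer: 26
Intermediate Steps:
z = 19 (z = 56 - 37 = 19)
E(y) = -26 (E(y) = 19 - 1*45 = 19 - 45 = -26)
-E(-1*(-118)) = -1*(-26) = 26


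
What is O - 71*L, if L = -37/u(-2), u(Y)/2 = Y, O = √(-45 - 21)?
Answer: -2627/4 + I*√66 ≈ -656.75 + 8.124*I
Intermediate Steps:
O = I*√66 (O = √(-66) = I*√66 ≈ 8.124*I)
u(Y) = 2*Y
L = 37/4 (L = -37/(2*(-2)) = -37/(-4) = -37*(-¼) = 37/4 ≈ 9.2500)
O - 71*L = I*√66 - 71*37/4 = I*√66 - 2627/4 = -2627/4 + I*√66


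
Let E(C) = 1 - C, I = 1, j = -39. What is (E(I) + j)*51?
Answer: -1989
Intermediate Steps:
(E(I) + j)*51 = ((1 - 1*1) - 39)*51 = ((1 - 1) - 39)*51 = (0 - 39)*51 = -39*51 = -1989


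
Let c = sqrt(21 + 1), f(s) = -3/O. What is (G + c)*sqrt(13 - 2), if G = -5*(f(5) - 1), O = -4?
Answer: sqrt(11)*(5/4 + sqrt(22)) ≈ 19.702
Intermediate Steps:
f(s) = 3/4 (f(s) = -3/(-4) = -3*(-1/4) = 3/4)
G = 5/4 (G = -5*(3/4 - 1) = -5*(-1/4) = 5/4 ≈ 1.2500)
c = sqrt(22) ≈ 4.6904
(G + c)*sqrt(13 - 2) = (5/4 + sqrt(22))*sqrt(13 - 2) = (5/4 + sqrt(22))*sqrt(11) = sqrt(11)*(5/4 + sqrt(22))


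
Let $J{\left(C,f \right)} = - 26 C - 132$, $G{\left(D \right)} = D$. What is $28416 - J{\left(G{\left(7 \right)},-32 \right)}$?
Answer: $28730$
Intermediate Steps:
$J{\left(C,f \right)} = -132 - 26 C$
$28416 - J{\left(G{\left(7 \right)},-32 \right)} = 28416 - \left(-132 - 182\right) = 28416 - -314 = 28416 + 314 = 28730$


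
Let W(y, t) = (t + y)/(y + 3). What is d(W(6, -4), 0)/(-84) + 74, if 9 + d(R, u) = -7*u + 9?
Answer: 74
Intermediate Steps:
W(y, t) = (t + y)/(3 + y)
d(R, u) = -7*u (d(R, u) = -9 + (-7*u + 9) = -9 + (9 - 7*u) = -7*u)
d(W(6, -4), 0)/(-84) + 74 = (-7*0)/(-84) + 74 = -1/84*0 + 74 = 0 + 74 = 74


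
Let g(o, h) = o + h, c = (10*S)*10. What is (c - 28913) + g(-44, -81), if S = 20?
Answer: -27038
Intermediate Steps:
c = 2000 (c = (10*20)*10 = 200*10 = 2000)
g(o, h) = h + o
(c - 28913) + g(-44, -81) = (2000 - 28913) + (-81 - 44) = -26913 - 125 = -27038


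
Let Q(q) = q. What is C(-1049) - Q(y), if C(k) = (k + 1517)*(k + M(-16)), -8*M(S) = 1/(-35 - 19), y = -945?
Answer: -5879831/12 ≈ -4.8999e+5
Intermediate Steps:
M(S) = 1/432 (M(S) = -1/(8*(-35 - 19)) = -⅛/(-54) = -⅛*(-1/54) = 1/432)
C(k) = (1517 + k)*(1/432 + k) (C(k) = (k + 1517)*(k + 1/432) = (1517 + k)*(1/432 + k))
C(-1049) - Q(y) = (1517/432 + (-1049)² + (655345/432)*(-1049)) - 1*(-945) = (1517/432 + 1100401 - 687456905/432) + 945 = -5891171/12 + 945 = -5879831/12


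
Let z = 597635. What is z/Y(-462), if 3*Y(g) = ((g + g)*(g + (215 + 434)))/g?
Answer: 105465/22 ≈ 4793.9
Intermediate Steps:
Y(g) = 1298/3 + 2*g/3 (Y(g) = (((g + g)*(g + (215 + 434)))/g)/3 = (((2*g)*(g + 649))/g)/3 = (((2*g)*(649 + g))/g)/3 = ((2*g*(649 + g))/g)/3 = (1298 + 2*g)/3 = 1298/3 + 2*g/3)
z/Y(-462) = 597635/(1298/3 + (⅔)*(-462)) = 597635/(1298/3 - 308) = 597635/(374/3) = 597635*(3/374) = 105465/22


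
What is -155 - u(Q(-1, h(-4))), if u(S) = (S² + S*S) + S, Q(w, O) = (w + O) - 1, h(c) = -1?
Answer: -170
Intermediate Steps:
Q(w, O) = -1 + O + w (Q(w, O) = (O + w) - 1 = -1 + O + w)
u(S) = S + 2*S² (u(S) = (S² + S²) + S = 2*S² + S = S + 2*S²)
-155 - u(Q(-1, h(-4))) = -155 - (-1 - 1 - 1)*(1 + 2*(-1 - 1 - 1)) = -155 - (-3)*(1 + 2*(-3)) = -155 - (-3)*(1 - 6) = -155 - (-3)*(-5) = -155 - 1*15 = -155 - 15 = -170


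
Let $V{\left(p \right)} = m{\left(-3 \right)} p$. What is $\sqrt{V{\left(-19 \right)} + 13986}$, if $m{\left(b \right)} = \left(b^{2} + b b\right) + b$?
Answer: $\sqrt{13701} \approx 117.05$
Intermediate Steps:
$m{\left(b \right)} = b + 2 b^{2}$ ($m{\left(b \right)} = \left(b^{2} + b^{2}\right) + b = 2 b^{2} + b = b + 2 b^{2}$)
$V{\left(p \right)} = 15 p$ ($V{\left(p \right)} = - 3 \left(1 + 2 \left(-3\right)\right) p = - 3 \left(1 - 6\right) p = \left(-3\right) \left(-5\right) p = 15 p$)
$\sqrt{V{\left(-19 \right)} + 13986} = \sqrt{15 \left(-19\right) + 13986} = \sqrt{-285 + 13986} = \sqrt{13701}$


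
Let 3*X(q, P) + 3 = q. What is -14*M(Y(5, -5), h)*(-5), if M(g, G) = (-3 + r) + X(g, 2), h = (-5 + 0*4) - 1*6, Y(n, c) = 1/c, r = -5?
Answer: -1904/3 ≈ -634.67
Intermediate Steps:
X(q, P) = -1 + q/3
h = -11 (h = (-5 + 0) - 6 = -5 - 6 = -11)
M(g, G) = -9 + g/3 (M(g, G) = (-3 - 5) + (-1 + g/3) = -8 + (-1 + g/3) = -9 + g/3)
-14*M(Y(5, -5), h)*(-5) = -14*(-9 + (⅓)/(-5))*(-5) = -14*(-9 + (⅓)*(-⅕))*(-5) = -14*(-9 - 1/15)*(-5) = -14*(-136/15)*(-5) = (1904/15)*(-5) = -1904/3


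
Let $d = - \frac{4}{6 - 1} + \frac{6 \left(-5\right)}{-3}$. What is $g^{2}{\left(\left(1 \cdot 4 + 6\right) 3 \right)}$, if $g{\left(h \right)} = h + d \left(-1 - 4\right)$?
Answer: $256$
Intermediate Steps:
$d = \frac{46}{5}$ ($d = - \frac{4}{6 - 1} - -10 = - \frac{4}{5} + 10 = \frac{46}{5} \approx 9.2$)
$g{\left(h \right)} = -46 + h$ ($g{\left(h \right)} = h + \frac{46 \left(-1 - 4\right)}{5} = h + \frac{46}{5} \left(-5\right) = h - 46 = -46 + h$)
$g^{2}{\left(\left(1 \cdot 4 + 6\right) 3 \right)} = \left(-46 + \left(1 \cdot 4 + 6\right) 3\right)^{2} = \left(-46 + \left(4 + 6\right) 3\right)^{2} = \left(-46 + 10 \cdot 3\right)^{2} = \left(-46 + 30\right)^{2} = \left(-16\right)^{2} = 256$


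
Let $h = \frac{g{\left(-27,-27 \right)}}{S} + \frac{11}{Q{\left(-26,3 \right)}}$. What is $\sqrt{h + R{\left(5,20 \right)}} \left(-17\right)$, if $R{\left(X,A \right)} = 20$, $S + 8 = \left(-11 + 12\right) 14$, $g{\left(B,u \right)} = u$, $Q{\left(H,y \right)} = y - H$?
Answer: $- \frac{17 \sqrt{53418}}{58} \approx -67.743$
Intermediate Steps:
$S = 6$ ($S = -8 + \left(-11 + 12\right) 14 = -8 + 1 \cdot 14 = -8 + 14 = 6$)
$h = - \frac{239}{58}$ ($h = - \frac{27}{6} + \frac{11}{3 - -26} = \left(-27\right) \frac{1}{6} + \frac{11}{3 + 26} = - \frac{9}{2} + \frac{11}{29} = - \frac{239}{58} \approx -4.1207$)
$\sqrt{h + R{\left(5,20 \right)}} \left(-17\right) = \sqrt{- \frac{239}{58} + 20} \left(-17\right) = \sqrt{\frac{921}{58}} \left(-17\right) = \frac{\sqrt{53418}}{58} \left(-17\right) = - \frac{17 \sqrt{53418}}{58}$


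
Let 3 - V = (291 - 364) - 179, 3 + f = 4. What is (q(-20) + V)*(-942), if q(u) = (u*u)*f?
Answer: -617010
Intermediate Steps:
f = 1 (f = -3 + 4 = 1)
V = 255 (V = 3 - ((291 - 364) - 179) = 3 - (-73 - 179) = 3 - 1*(-252) = 3 + 252 = 255)
q(u) = u**2 (q(u) = (u*u)*1 = u**2*1 = u**2)
(q(-20) + V)*(-942) = ((-20)**2 + 255)*(-942) = (400 + 255)*(-942) = 655*(-942) = -617010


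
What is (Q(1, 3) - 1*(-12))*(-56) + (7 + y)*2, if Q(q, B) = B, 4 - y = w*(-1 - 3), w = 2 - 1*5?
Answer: -842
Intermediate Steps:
w = -3 (w = 2 - 5 = -3)
y = -8 (y = 4 - (-3)*(-1 - 3) = 4 - (-3)*(-4) = 4 - 1*12 = 4 - 12 = -8)
(Q(1, 3) - 1*(-12))*(-56) + (7 + y)*2 = (3 - 1*(-12))*(-56) + (7 - 8)*2 = (3 + 12)*(-56) - 1*2 = 15*(-56) - 2 = -840 - 2 = -842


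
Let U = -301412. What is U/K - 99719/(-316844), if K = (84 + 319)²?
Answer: -79305320657/51458317196 ≈ -1.5412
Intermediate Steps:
K = 162409 (K = 403² = 162409)
U/K - 99719/(-316844) = -301412/162409 - 99719/(-316844) = -301412*1/162409 - 99719*(-1/316844) = -301412/162409 + 99719/316844 = -79305320657/51458317196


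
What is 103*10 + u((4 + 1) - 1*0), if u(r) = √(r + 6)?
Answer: 1030 + √11 ≈ 1033.3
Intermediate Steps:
u(r) = √(6 + r)
103*10 + u((4 + 1) - 1*0) = 103*10 + √(6 + ((4 + 1) - 1*0)) = 1030 + √(6 + (5 + 0)) = 1030 + √(6 + 5) = 1030 + √11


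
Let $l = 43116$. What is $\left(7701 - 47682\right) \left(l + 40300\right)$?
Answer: $-3335055096$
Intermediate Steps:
$\left(7701 - 47682\right) \left(l + 40300\right) = \left(7701 - 47682\right) \left(43116 + 40300\right) = \left(-39981\right) 83416 = -3335055096$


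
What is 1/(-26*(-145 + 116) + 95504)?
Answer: 1/96258 ≈ 1.0389e-5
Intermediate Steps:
1/(-26*(-145 + 116) + 95504) = 1/(-26*(-29) + 95504) = 1/(754 + 95504) = 1/96258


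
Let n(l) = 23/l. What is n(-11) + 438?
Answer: 4795/11 ≈ 435.91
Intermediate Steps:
n(-11) + 438 = 23/(-11) + 438 = 23*(-1/11) + 438 = -23/11 + 438 = 4795/11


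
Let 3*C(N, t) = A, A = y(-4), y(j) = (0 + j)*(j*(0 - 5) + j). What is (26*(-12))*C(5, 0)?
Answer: 6656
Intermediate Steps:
y(j) = -4*j² (y(j) = j*(j*(-5) + j) = j*(-5*j + j) = j*(-4*j) = -4*j²)
A = -64 (A = -4*(-4)² = -4*16 = -64)
C(N, t) = -64/3 (C(N, t) = (⅓)*(-64) = -64/3)
(26*(-12))*C(5, 0) = (26*(-12))*(-64/3) = -312*(-64/3) = 6656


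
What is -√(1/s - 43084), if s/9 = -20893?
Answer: -I*√169262259975337/62679 ≈ -207.57*I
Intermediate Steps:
s = -188037 (s = 9*(-20893) = -188037)
-√(1/s - 43084) = -√(1/(-188037) - 43084) = -√(-1/188037 - 43084) = -√(-8101386109/188037) = -I*√169262259975337/62679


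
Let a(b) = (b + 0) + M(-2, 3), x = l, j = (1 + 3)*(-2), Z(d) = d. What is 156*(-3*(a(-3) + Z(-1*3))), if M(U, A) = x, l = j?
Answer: 6552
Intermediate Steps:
j = -8 (j = 4*(-2) = -8)
l = -8
x = -8
M(U, A) = -8
a(b) = -8 + b (a(b) = (b + 0) - 8 = b - 8 = -8 + b)
156*(-3*(a(-3) + Z(-1*3))) = 156*(-3*((-8 - 3) - 1*3)) = 156*(-3*(-11 - 3)) = 156*(-3*(-14)) = 156*42 = 6552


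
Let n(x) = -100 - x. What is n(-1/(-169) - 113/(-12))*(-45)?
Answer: 3328635/676 ≈ 4924.0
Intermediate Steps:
n(-1/(-169) - 113/(-12))*(-45) = (-100 - (-1/(-169) - 113/(-12)))*(-45) = (-100 - (-1*(-1/169) - 113*(-1/12)))*(-45) = (-100 - (1/169 + 113/12))*(-45) = (-100 - 1*19109/2028)*(-45) = (-100 - 19109/2028)*(-45) = -221909/2028*(-45) = 3328635/676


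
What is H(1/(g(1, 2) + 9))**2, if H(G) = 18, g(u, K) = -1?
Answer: 324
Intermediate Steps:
H(1/(g(1, 2) + 9))**2 = 18**2 = 324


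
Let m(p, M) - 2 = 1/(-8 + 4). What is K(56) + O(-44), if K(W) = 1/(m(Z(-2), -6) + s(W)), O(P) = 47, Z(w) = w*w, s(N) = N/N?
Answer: 521/11 ≈ 47.364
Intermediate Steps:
s(N) = 1
Z(w) = w²
m(p, M) = 7/4 (m(p, M) = 2 + 1/(-8 + 4) = 2 + 1/(-4) = 2 - ¼ = 7/4)
K(W) = 4/11 (K(W) = 1/(7/4 + 1) = 1/(11/4) = 4/11)
K(56) + O(-44) = 4/11 + 47 = 521/11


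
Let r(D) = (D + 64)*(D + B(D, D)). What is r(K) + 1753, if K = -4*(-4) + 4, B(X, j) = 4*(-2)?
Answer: 2761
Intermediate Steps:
B(X, j) = -8
K = 20 (K = 16 + 4 = 20)
r(D) = (-8 + D)*(64 + D) (r(D) = (D + 64)*(D - 8) = (64 + D)*(-8 + D) = (-8 + D)*(64 + D))
r(K) + 1753 = (-512 + 20² + 56*20) + 1753 = (-512 + 400 + 1120) + 1753 = 1008 + 1753 = 2761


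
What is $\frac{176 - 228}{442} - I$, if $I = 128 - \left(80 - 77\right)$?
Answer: $- \frac{2127}{17} \approx -125.12$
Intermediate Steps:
$I = 125$ ($I = 128 - \left(80 - 77\right) = 128 - 3 = 125$)
$\frac{176 - 228}{442} - I = \frac{176 - 228}{442} - 125 = \left(-52\right) \frac{1}{442} - 125 = - \frac{2}{17} - 125 = - \frac{2127}{17}$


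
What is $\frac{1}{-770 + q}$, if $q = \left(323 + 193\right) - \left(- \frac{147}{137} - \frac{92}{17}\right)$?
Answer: $- \frac{2329}{576463} \approx -0.0040402$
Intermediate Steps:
$q = \frac{1216867}{2329}$ ($q = 516 - - \frac{15103}{2329} = 516 + \left(\frac{147}{137} + \frac{92}{17}\right) = 516 + \frac{15103}{2329} = \frac{1216867}{2329} \approx 522.48$)
$\frac{1}{-770 + q} = \frac{1}{-770 + \frac{1216867}{2329}} = \frac{1}{- \frac{576463}{2329}} = - \frac{2329}{576463}$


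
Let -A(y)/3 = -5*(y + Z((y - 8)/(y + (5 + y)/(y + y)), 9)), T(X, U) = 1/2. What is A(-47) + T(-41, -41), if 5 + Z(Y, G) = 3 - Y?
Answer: -1645861/2188 ≈ -752.22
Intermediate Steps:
T(X, U) = 1/2
Z(Y, G) = -2 - Y (Z(Y, G) = -5 + (3 - Y) = -2 - Y)
A(y) = -30 + 15*y - 15*(-8 + y)/(y + (5 + y)/(2*y)) (A(y) = -(-15)*(y + (-2 - (y - 8)/(y + (5 + y)/(y + y)))) = -(-15)*(y + (-2 - (-8 + y)/(y + (5 + y)/((2*y))))) = -(-15)*(y + (-2 - (-8 + y)/(y + (5 + y)*(1/(2*y))))) = -(-15)*(y + (-2 - (-8 + y)/(y + (5 + y)/(2*y)))) = -(-15)*(-2 + y - (-8 + y)/(y + (5 + y)/(2*y))) = -3*(10 - 5*y + 5*(-8 + y)/(y + (5 + y)/(2*y))) = -30 + 15*y - 15*(-8 + y)/(y + (5 + y)/(2*y)))
A(-47) + T(-41, -41) = 15*(-10 - 5*(-47)**2 + 2*(-47)**3 + 19*(-47))/(5 - 47 + 2*(-47)**2) + 1/2 = 15*(-10 - 5*2209 + 2*(-103823) - 893)/(5 - 47 + 2*2209) + 1/2 = 15*(-10 - 11045 - 207646 - 893)/(5 - 47 + 4418) + 1/2 = 15*(-219594)/4376 + 1/2 = 15*(1/4376)*(-219594) + 1/2 = -1646955/2188 + 1/2 = -1645861/2188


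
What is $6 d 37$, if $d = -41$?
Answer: $-9102$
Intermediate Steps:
$6 d 37 = 6 \left(-41\right) 37 = \left(-246\right) 37 = -9102$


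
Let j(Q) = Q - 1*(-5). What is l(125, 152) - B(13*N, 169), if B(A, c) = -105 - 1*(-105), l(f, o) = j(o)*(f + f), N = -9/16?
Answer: 39250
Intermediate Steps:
N = -9/16 (N = -9*1/16 = -9/16 ≈ -0.56250)
j(Q) = 5 + Q (j(Q) = Q + 5 = 5 + Q)
l(f, o) = 2*f*(5 + o) (l(f, o) = (5 + o)*(f + f) = (5 + o)*(2*f) = 2*f*(5 + o))
B(A, c) = 0 (B(A, c) = -105 + 105 = 0)
l(125, 152) - B(13*N, 169) = 2*125*(5 + 152) - 1*0 = 2*125*157 + 0 = 39250 + 0 = 39250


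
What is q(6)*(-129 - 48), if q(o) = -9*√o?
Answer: 1593*√6 ≈ 3902.0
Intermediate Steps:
q(6)*(-129 - 48) = (-9*√6)*(-129 - 48) = -9*√6*(-177) = 1593*√6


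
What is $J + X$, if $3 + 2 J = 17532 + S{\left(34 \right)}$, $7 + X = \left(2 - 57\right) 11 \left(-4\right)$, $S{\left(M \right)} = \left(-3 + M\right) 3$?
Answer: $11224$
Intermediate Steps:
$S{\left(M \right)} = -9 + 3 M$
$X = 2413$ ($X = -7 + \left(2 - 57\right) 11 \left(-4\right) = -7 - -2420 = -7 + 2420 = 2413$)
$J = 8811$ ($J = - \frac{3}{2} + \frac{17532 + \left(-9 + 3 \cdot 34\right)}{2} = - \frac{3}{2} + \frac{17532 + \left(-9 + 102\right)}{2} = - \frac{3}{2} + \frac{17532 + 93}{2} = - \frac{3}{2} + \frac{1}{2} \cdot 17625 = - \frac{3}{2} + \frac{17625}{2} = 8811$)
$J + X = 8811 + 2413 = 11224$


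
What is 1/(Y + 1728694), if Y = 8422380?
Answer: 1/10151074 ≈ 9.8512e-8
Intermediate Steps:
1/(Y + 1728694) = 1/(8422380 + 1728694) = 1/10151074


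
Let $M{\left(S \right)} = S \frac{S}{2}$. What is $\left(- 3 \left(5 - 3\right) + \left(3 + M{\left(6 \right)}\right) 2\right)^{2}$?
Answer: $1296$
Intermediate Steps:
$M{\left(S \right)} = \frac{S^{2}}{2}$ ($M{\left(S \right)} = S S \frac{1}{2} = S \frac{S}{2} = \frac{S^{2}}{2}$)
$\left(- 3 \left(5 - 3\right) + \left(3 + M{\left(6 \right)}\right) 2\right)^{2} = \left(- 3 \left(5 - 3\right) + \left(3 + \frac{6^{2}}{2}\right) 2\right)^{2} = \left(\left(-3\right) 2 + \left(3 + \frac{1}{2} \cdot 36\right) 2\right)^{2} = \left(-6 + \left(3 + 18\right) 2\right)^{2} = \left(-6 + 21 \cdot 2\right)^{2} = \left(-6 + 42\right)^{2} = 36^{2} = 1296$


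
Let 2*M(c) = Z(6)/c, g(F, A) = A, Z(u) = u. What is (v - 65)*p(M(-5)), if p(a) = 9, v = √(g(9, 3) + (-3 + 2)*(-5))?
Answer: -585 + 18*√2 ≈ -559.54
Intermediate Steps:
M(c) = 3/c (M(c) = (6/c)/2 = 3/c)
v = 2*√2 (v = √(3 + (-3 + 2)*(-5)) = √(3 - 1*(-5)) = √(3 + 5) = √8 = 2*√2 ≈ 2.8284)
(v - 65)*p(M(-5)) = (2*√2 - 65)*9 = (-65 + 2*√2)*9 = -585 + 18*√2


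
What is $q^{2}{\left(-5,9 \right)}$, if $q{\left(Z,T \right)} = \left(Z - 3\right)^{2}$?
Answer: $4096$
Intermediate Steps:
$q{\left(Z,T \right)} = \left(-3 + Z\right)^{2}$
$q^{2}{\left(-5,9 \right)} = \left(\left(-3 - 5\right)^{2}\right)^{2} = \left(\left(-8\right)^{2}\right)^{2} = 64^{2} = 4096$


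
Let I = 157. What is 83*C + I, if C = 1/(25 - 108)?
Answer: 156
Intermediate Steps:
C = -1/83 (C = 1/(-83) = -1/83 ≈ -0.012048)
83*C + I = 83*(-1/83) + 157 = -1 + 157 = 156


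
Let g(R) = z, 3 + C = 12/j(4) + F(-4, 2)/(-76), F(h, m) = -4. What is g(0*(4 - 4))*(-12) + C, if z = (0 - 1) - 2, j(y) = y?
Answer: 685/19 ≈ 36.053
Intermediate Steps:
C = 1/19 (C = -3 + (12/4 - 4/(-76)) = -3 + (12*(¼) - 4*(-1/76)) = -3 + (3 + 1/19) = -3 + 58/19 = 1/19 ≈ 0.052632)
z = -3 (z = -1 - 2 = -3)
g(R) = -3
g(0*(4 - 4))*(-12) + C = -3*(-12) + 1/19 = 36 + 1/19 = 685/19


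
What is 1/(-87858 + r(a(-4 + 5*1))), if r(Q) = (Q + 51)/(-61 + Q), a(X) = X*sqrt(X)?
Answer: -15/1317883 ≈ -1.1382e-5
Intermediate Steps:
a(X) = X**(3/2)
r(Q) = (51 + Q)/(-61 + Q)
1/(-87858 + r(a(-4 + 5*1))) = 1/(-87858 + (51 + (-4 + 5*1)**(3/2))/(-61 + (-4 + 5*1)**(3/2))) = 1/(-87858 + (51 + (-4 + 5)**(3/2))/(-61 + (-4 + 5)**(3/2))) = 1/(-87858 + (51 + 1**(3/2))/(-61 + 1**(3/2))) = 1/(-87858 + (51 + 1)/(-61 + 1)) = 1/(-87858 + 52/(-60)) = 1/(-87858 - 1/60*52) = 1/(-87858 - 13/15) = 1/(-1317883/15) = -15/1317883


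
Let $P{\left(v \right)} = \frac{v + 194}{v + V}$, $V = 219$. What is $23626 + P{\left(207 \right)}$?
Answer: $\frac{10065077}{426} \approx 23627.0$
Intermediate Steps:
$P{\left(v \right)} = \frac{194 + v}{219 + v}$ ($P{\left(v \right)} = \frac{v + 194}{v + 219} = \frac{194 + v}{219 + v}$)
$23626 + P{\left(207 \right)} = 23626 + \frac{194 + 207}{219 + 207} = 23626 + \frac{1}{426} \cdot 401 = 23626 + \frac{401}{426} = \frac{10065077}{426}$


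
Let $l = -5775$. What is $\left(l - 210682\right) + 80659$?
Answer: $-135798$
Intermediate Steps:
$\left(l - 210682\right) + 80659 = \left(-5775 - 210682\right) + 80659 = -216457 + 80659 = -135798$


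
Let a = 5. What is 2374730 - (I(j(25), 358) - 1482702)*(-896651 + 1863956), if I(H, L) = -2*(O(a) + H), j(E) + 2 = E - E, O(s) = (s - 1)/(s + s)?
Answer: 1434224337464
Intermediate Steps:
O(s) = (-1 + s)/(2*s) (O(s) = (-1 + s)/((2*s)) = (-1 + s)*(1/(2*s)) = (-1 + s)/(2*s))
j(E) = -2 (j(E) = -2 + (E - E) = -2 + 0 = -2)
I(H, L) = -⅘ - 2*H (I(H, L) = -2*((½)*(-1 + 5)/5 + H) = -2*((½)*(⅕)*4 + H) = -2*(⅖ + H) = -⅘ - 2*H)
2374730 - (I(j(25), 358) - 1482702)*(-896651 + 1863956) = 2374730 - ((-⅘ - 2*(-2)) - 1482702)*(-896651 + 1863956) = 2374730 - ((-⅘ + 4) - 1482702)*967305 = 2374730 - (16/5 - 1482702)*967305 = 2374730 - (-7413494)*967305/5 = 2374730 - 1*(-1434221962734) = 2374730 + 1434221962734 = 1434224337464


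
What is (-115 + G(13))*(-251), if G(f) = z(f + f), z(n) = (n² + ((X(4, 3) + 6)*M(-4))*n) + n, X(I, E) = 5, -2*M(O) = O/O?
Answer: -111444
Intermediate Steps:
M(O) = -½ (M(O) = -O/(2*O) = -½*1 = -½)
z(n) = n² - 9*n/2 (z(n) = (n² + ((5 + 6)*(-½))*n) + n = (n² + (11*(-½))*n) + n = (n² - 11*n/2) + n = n² - 9*n/2)
G(f) = f*(-9 + 4*f) (G(f) = (f + f)*(-9 + 2*(f + f))/2 = (2*f)*(-9 + 2*(2*f))/2 = (2*f)*(-9 + 4*f)/2 = f*(-9 + 4*f))
(-115 + G(13))*(-251) = (-115 + 13*(-9 + 4*13))*(-251) = (-115 + 13*(-9 + 52))*(-251) = (-115 + 13*43)*(-251) = (-115 + 559)*(-251) = 444*(-251) = -111444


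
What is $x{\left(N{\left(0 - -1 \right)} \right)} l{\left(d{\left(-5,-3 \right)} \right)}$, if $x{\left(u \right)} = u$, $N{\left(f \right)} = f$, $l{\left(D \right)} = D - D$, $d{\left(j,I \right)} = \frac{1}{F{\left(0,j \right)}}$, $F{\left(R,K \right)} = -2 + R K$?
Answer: $0$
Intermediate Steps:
$F{\left(R,K \right)} = -2 + K R$
$d{\left(j,I \right)} = - \frac{1}{2}$ ($d{\left(j,I \right)} = \frac{1}{-2 + j 0} = \frac{1}{-2 + 0} = \frac{1}{-2} = - \frac{1}{2}$)
$l{\left(D \right)} = 0$
$x{\left(N{\left(0 - -1 \right)} \right)} l{\left(d{\left(-5,-3 \right)} \right)} = \left(0 - -1\right) 0 = \left(0 + 1\right) 0 = 1 \cdot 0 = 0$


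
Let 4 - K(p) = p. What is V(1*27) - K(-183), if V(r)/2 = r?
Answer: -133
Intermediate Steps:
V(r) = 2*r
K(p) = 4 - p
V(1*27) - K(-183) = 2*(1*27) - (4 - 1*(-183)) = 2*27 - (4 + 183) = 54 - 1*187 = 54 - 187 = -133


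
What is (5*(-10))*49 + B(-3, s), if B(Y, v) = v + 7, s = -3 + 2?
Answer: -2444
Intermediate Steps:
s = -1
B(Y, v) = 7 + v
(5*(-10))*49 + B(-3, s) = (5*(-10))*49 + (7 - 1) = -50*49 + 6 = -2450 + 6 = -2444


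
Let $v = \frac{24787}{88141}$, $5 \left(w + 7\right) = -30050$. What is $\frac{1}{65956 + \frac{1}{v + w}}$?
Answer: $\frac{530319610}{34977760109019} \approx 1.5162 \cdot 10^{-5}$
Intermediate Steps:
$w = -6017$ ($w = -7 + \frac{1}{5} \left(-30050\right) = -7 - 6010 = -6017$)
$v = \frac{24787}{88141}$ ($v = 24787 \cdot \frac{1}{88141} = \frac{24787}{88141} \approx 0.28122$)
$\frac{1}{65956 + \frac{1}{v + w}} = \frac{1}{65956 + \frac{1}{\frac{24787}{88141} - 6017}} = \frac{1}{65956 + \frac{1}{- \frac{530319610}{88141}}} = \frac{1}{65956 - \frac{88141}{530319610}} = \frac{1}{\frac{34977760109019}{530319610}} = \frac{530319610}{34977760109019}$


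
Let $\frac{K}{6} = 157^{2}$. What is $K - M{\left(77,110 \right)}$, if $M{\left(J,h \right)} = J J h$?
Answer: $-504296$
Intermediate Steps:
$M{\left(J,h \right)} = h J^{2}$ ($M{\left(J,h \right)} = J^{2} h = h J^{2}$)
$K = 147894$ ($K = 6 \cdot 157^{2} = 6 \cdot 24649 = 147894$)
$K - M{\left(77,110 \right)} = 147894 - 110 \cdot 77^{2} = 147894 - 110 \cdot 5929 = 147894 - 652190 = -504296$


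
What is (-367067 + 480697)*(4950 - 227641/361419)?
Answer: 203260935954670/361419 ≈ 5.6240e+8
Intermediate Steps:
(-367067 + 480697)*(4950 - 227641/361419) = 113630*(4950 - 227641*1/361419) = 113630*(4950 - 227641/361419) = 113630*(1788796409/361419) = 203260935954670/361419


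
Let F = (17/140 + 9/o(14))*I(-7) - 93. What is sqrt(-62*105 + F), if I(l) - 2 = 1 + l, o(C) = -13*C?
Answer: 4*I*sqrt(85440355)/455 ≈ 81.261*I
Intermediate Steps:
I(l) = 3 + l (I(l) = 2 + (1 + l) = 3 + l)
F = -42446/455 (F = (17/140 + 9/((-13*14)))*(3 - 7) - 93 = (17*(1/140) + 9/(-182))*(-4) - 93 = (17/140 + 9*(-1/182))*(-4) - 93 = (17/140 - 9/182)*(-4) - 93 = (131/1820)*(-4) - 93 = -131/455 - 93 = -42446/455 ≈ -93.288)
sqrt(-62*105 + F) = sqrt(-62*105 - 42446/455) = sqrt(-6510 - 42446/455) = sqrt(-3004496/455) = 4*I*sqrt(85440355)/455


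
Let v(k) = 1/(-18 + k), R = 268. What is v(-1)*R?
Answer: -268/19 ≈ -14.105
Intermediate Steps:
v(-1)*R = 268/(-18 - 1) = 268/(-19) = -1/19*268 = -268/19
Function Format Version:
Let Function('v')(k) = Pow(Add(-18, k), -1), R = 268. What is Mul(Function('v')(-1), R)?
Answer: Rational(-268, 19) ≈ -14.105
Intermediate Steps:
Mul(Function('v')(-1), R) = Mul(Pow(Add(-18, -1), -1), 268) = Mul(Pow(-19, -1), 268) = Mul(Rational(-1, 19), 268) = Rational(-268, 19)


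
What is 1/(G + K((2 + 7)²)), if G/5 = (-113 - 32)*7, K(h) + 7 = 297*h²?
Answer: 1/1943535 ≈ 5.1453e-7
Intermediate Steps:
K(h) = -7 + 297*h²
G = -5075 (G = 5*((-113 - 32)*7) = 5*(-145*7) = 5*(-1015) = -5075)
1/(G + K((2 + 7)²)) = 1/(-5075 + (-7 + 297*((2 + 7)²)²)) = 1/(-5075 + (-7 + 297*(9²)²)) = 1/(-5075 + (-7 + 297*81²)) = 1/(-5075 + (-7 + 297*6561)) = 1/(-5075 + (-7 + 1948617)) = 1/(-5075 + 1948610) = 1/1943535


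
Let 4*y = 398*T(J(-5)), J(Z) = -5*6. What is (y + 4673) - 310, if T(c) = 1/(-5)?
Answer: 43431/10 ≈ 4343.1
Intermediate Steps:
J(Z) = -30
T(c) = -⅕
y = -199/10 (y = (398*(-⅕))/4 = (¼)*(-398/5) = -199/10 ≈ -19.900)
(y + 4673) - 310 = (-199/10 + 4673) - 310 = 46531/10 - 310 = 43431/10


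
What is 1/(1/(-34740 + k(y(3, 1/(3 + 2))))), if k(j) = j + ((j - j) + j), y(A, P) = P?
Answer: -173698/5 ≈ -34740.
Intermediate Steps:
k(j) = 2*j (k(j) = j + (0 + j) = j + j = 2*j)
1/(1/(-34740 + k(y(3, 1/(3 + 2))))) = 1/(1/(-34740 + 2/(3 + 2))) = 1/(1/(-34740 + 2/5)) = 1/(1/(-173698/5)) = 1/(-5/173698) = -173698/5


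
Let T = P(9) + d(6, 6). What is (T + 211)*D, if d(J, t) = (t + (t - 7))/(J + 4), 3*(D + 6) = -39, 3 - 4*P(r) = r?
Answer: -3990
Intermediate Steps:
P(r) = ¾ - r/4
D = -19 (D = -6 + (⅓)*(-39) = -6 - 13 = -19)
d(J, t) = (-7 + 2*t)/(4 + J) (d(J, t) = (t + (-7 + t))/(4 + J) = (-7 + 2*t)/(4 + J))
T = -1 (T = (¾ - ¼*9) + (-7 + 2*6)/(4 + 6) = (¾ - 9/4) + (-7 + 12)/10 = -3/2 + (⅒)*5 = -3/2 + ½ = -1)
(T + 211)*D = (-1 + 211)*(-19) = 210*(-19) = -3990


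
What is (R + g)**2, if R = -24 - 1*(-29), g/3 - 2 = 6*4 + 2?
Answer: 7921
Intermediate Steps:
g = 84 (g = 6 + 3*(6*4 + 2) = 6 + 3*(24 + 2) = 6 + 3*26 = 6 + 78 = 84)
R = 5 (R = -24 + 29 = 5)
(R + g)**2 = (5 + 84)**2 = 89**2 = 7921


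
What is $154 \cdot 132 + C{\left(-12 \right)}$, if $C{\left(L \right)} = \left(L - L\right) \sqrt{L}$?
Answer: $20328$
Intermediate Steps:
$C{\left(L \right)} = 0$ ($C{\left(L \right)} = 0 \sqrt{L} = 0$)
$154 \cdot 132 + C{\left(-12 \right)} = 154 \cdot 132 + 0 = 20328 + 0 = 20328$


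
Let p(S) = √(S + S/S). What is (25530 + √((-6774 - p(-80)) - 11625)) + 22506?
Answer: 48036 + √(-18399 - I*√79) ≈ 48036.0 - 135.64*I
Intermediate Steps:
p(S) = √(1 + S) (p(S) = √(S + 1) = √(1 + S))
(25530 + √((-6774 - p(-80)) - 11625)) + 22506 = (25530 + √((-6774 - √(1 - 80)) - 11625)) + 22506 = (25530 + √((-6774 - √(-79)) - 11625)) + 22506 = (25530 + √((-6774 - I*√79) - 11625)) + 22506 = (25530 + √(-18399 - I*√79)) + 22506 = 48036 + √(-18399 - I*√79)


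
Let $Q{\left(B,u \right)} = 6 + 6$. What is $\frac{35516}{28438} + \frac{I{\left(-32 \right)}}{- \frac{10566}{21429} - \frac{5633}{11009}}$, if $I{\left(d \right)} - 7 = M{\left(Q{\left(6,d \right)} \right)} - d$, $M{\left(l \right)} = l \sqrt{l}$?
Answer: $- \frac{360722532793}{9602104919} - \frac{209699432 \sqrt{3}}{8778913} \approx -78.94$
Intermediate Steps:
$Q{\left(B,u \right)} = 12$
$M{\left(l \right)} = l^{\frac{3}{2}}$
$I{\left(d \right)} = 7 - d + 24 \sqrt{3}$ ($I{\left(d \right)} = 7 - \left(d - 24 \sqrt{3}\right) = 7 - d + 24 \sqrt{3}$)
$\frac{35516}{28438} + \frac{I{\left(-32 \right)}}{- \frac{10566}{21429} - \frac{5633}{11009}} = \frac{35516}{28438} + \frac{7 - -32 + 24 \sqrt{3}}{- \frac{10566}{21429} - \frac{5633}{11009}} = 35516 \cdot \frac{1}{28438} + \frac{7 + 32 + 24 \sqrt{3}}{\left(-10566\right) \frac{1}{21429} - \frac{5633}{11009}} = \frac{17758}{14219} + \frac{39 + 24 \sqrt{3}}{- \frac{1174}{2381} - \frac{5633}{11009}} = \frac{17758}{14219} + \frac{39 + 24 \sqrt{3}}{- \frac{26336739}{26212429}} = \frac{17758}{14219} + \left(39 + 24 \sqrt{3}\right) \left(- \frac{26212429}{26336739}\right) = \frac{17758}{14219} - \left(\frac{26212429}{675301} + \frac{209699432 \sqrt{3}}{8778913}\right) = - \frac{360722532793}{9602104919} - \frac{209699432 \sqrt{3}}{8778913}$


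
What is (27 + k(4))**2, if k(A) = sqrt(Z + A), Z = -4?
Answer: 729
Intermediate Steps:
k(A) = sqrt(-4 + A)
(27 + k(4))**2 = (27 + sqrt(-4 + 4))**2 = (27 + sqrt(0))**2 = (27 + 0)**2 = 27**2 = 729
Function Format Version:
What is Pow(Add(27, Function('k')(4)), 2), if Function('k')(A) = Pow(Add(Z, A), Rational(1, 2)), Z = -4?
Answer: 729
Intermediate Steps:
Function('k')(A) = Pow(Add(-4, A), Rational(1, 2))
Pow(Add(27, Function('k')(4)), 2) = Pow(Add(27, Pow(Add(-4, 4), Rational(1, 2))), 2) = Pow(Add(27, Pow(0, Rational(1, 2))), 2) = Pow(Add(27, 0), 2) = Pow(27, 2) = 729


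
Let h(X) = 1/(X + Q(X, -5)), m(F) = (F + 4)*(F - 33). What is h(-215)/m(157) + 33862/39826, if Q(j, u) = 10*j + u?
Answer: 801084827167/942177222840 ≈ 0.85025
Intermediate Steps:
Q(j, u) = u + 10*j
m(F) = (-33 + F)*(4 + F) (m(F) = (4 + F)*(-33 + F) = (-33 + F)*(4 + F))
h(X) = 1/(-5 + 11*X) (h(X) = 1/(X + (-5 + 10*X)) = 1/(-5 + 11*X))
h(-215)/m(157) + 33862/39826 = 1/((-5 + 11*(-215))*(-132 + 157² - 29*157)) + 33862/39826 = 1/((-5 - 2365)*(-132 + 24649 - 4553)) + 33862*(1/39826) = 1/(-2370*19964) + 16931/19913 = -1/2370*1/19964 + 16931/19913 = -1/47314680 + 16931/19913 = 801084827167/942177222840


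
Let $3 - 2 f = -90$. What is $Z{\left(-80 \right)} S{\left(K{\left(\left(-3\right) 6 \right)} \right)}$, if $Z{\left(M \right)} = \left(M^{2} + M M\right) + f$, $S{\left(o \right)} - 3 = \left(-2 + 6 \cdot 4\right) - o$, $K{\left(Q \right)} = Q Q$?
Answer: $- \frac{7682207}{2} \approx -3.8411 \cdot 10^{6}$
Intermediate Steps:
$f = \frac{93}{2}$ ($f = \frac{3}{2} - -45 = \frac{3}{2} + 45 = \frac{93}{2} \approx 46.5$)
$K{\left(Q \right)} = Q^{2}$
$S{\left(o \right)} = 25 - o$ ($S{\left(o \right)} = 3 - \left(-22 + o\right) = 25 - o$)
$Z{\left(M \right)} = \frac{93}{2} + 2 M^{2}$ ($Z{\left(M \right)} = \left(M^{2} + M M\right) + \frac{93}{2} = \left(M^{2} + M^{2}\right) + \frac{93}{2} = 2 M^{2} + \frac{93}{2} = \frac{93}{2} + 2 M^{2}$)
$Z{\left(-80 \right)} S{\left(K{\left(\left(-3\right) 6 \right)} \right)} = \left(\frac{93}{2} + 2 \left(-80\right)^{2}\right) \left(25 - \left(\left(-3\right) 6\right)^{2}\right) = \left(\frac{93}{2} + 2 \cdot 6400\right) \left(25 - \left(-18\right)^{2}\right) = \left(\frac{93}{2} + 12800\right) \left(25 - 324\right) = \frac{25693 \left(25 - 324\right)}{2} = \frac{25693}{2} \left(-299\right) = - \frac{7682207}{2}$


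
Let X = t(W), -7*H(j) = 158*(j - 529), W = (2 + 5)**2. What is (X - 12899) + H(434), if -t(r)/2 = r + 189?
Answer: -78615/7 ≈ -11231.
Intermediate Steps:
W = 49 (W = 7**2 = 49)
H(j) = 83582/7 - 158*j/7 (H(j) = -158*(j - 529)/7 = -158*(-529 + j)/7 = -(-83582 + 158*j)/7 = 83582/7 - 158*j/7)
t(r) = -378 - 2*r (t(r) = -2*(r + 189) = -2*(189 + r) = -378 - 2*r)
X = -476 (X = -378 - 2*49 = -378 - 98 = -476)
(X - 12899) + H(434) = (-476 - 12899) + (83582/7 - 158/7*434) = -13375 + (83582/7 - 9796) = -13375 + 15010/7 = -78615/7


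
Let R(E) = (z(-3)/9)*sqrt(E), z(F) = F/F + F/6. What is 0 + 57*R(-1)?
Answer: 19*I/6 ≈ 3.1667*I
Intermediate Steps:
z(F) = 1 + F/6 (z(F) = 1 + F*(1/6) = 1 + F/6)
R(E) = sqrt(E)/18 (R(E) = ((1 + (1/6)*(-3))/9)*sqrt(E) = ((1 - 1/2)*(1/9))*sqrt(E) = ((1/2)*(1/9))*sqrt(E) = sqrt(E)/18)
0 + 57*R(-1) = 0 + 57*(sqrt(-1)/18) = 0 + 57*(I/18) = 0 + 19*I/6 = 19*I/6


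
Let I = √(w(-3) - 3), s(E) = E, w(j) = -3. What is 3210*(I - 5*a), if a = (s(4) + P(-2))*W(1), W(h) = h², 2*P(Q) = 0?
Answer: -64200 + 3210*I*√6 ≈ -64200.0 + 7862.9*I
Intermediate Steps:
P(Q) = 0 (P(Q) = (½)*0 = 0)
a = 4 (a = (4 + 0)*1² = 4*1 = 4)
I = I*√6 (I = √(-3 - 3) = √(-6) = I*√6 ≈ 2.4495*I)
3210*(I - 5*a) = 3210*(I*√6 - 5*4) = 3210*(I*√6 - 20) = 3210*(-20 + I*√6) = -64200 + 3210*I*√6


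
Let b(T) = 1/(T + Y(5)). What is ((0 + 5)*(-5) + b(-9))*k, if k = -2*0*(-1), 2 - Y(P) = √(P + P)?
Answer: 0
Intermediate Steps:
Y(P) = 2 - √2*√P (Y(P) = 2 - √(P + P) = 2 - √(2*P) = 2 - √2*√P)
k = 0 (k = 0*(-1) = 0)
b(T) = 1/(2 + T - √10) (b(T) = 1/(T + (2 - √2*√5)) = 1/(T + (2 - √10)) = 1/(2 + T - √10))
((0 + 5)*(-5) + b(-9))*k = ((0 + 5)*(-5) + 1/(2 - 9 - √10))*0 = (5*(-5) + 1/(-7 - √10))*0 = (-25 + 1/(-7 - √10))*0 = 0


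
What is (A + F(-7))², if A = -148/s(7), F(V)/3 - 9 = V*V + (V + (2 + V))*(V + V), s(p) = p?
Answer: 21141604/49 ≈ 4.3146e+5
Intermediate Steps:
F(V) = 27 + 3*V² + 6*V*(2 + 2*V) (F(V) = 27 + 3*(V*V + (V + (2 + V))*(V + V)) = 27 + 3*(V² + (2 + 2*V)*(2*V)) = 27 + 3*(V² + 2*V*(2 + 2*V)) = 27 + (3*V² + 6*V*(2 + 2*V)) = 27 + 3*V² + 6*V*(2 + 2*V))
A = -148/7 ≈ -21.143
(A + F(-7))² = (-148/7 + (27 + 12*(-7) + 15*(-7)²))² = (-148/7 + (27 - 84 + 15*49))² = (-148/7 + (27 - 84 + 735))² = (-148/7 + 678)² = (4598/7)² = 21141604/49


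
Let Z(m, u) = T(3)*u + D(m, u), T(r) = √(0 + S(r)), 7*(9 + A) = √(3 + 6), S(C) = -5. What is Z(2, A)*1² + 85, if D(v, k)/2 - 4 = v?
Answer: 97 - 60*I*√5/7 ≈ 97.0 - 19.166*I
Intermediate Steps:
D(v, k) = 8 + 2*v
A = -60/7 (A = -9 + √(3 + 6)/7 = -9 + √9/7 = -9 + (⅐)*3 = -9 + 3/7 = -60/7 ≈ -8.5714)
T(r) = I*√5 (T(r) = √(0 - 5) = √(-5) = I*√5)
Z(m, u) = 8 + 2*m + I*u*√5 (Z(m, u) = (I*√5)*u + (8 + 2*m) = I*u*√5 + (8 + 2*m) = 8 + 2*m + I*u*√5)
Z(2, A)*1² + 85 = (8 + 2*2 + I*(-60/7)*√5)*1² + 85 = (8 + 4 - 60*I*√5/7)*1 + 85 = (12 - 60*I*√5/7)*1 + 85 = (12 - 60*I*√5/7) + 85 = 97 - 60*I*√5/7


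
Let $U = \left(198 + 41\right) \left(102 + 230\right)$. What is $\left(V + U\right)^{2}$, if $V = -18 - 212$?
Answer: $6259657924$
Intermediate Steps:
$V = -230$ ($V = -18 - 212 = -230$)
$U = 79348$ ($U = 239 \cdot 332 = 79348$)
$\left(V + U\right)^{2} = \left(-230 + 79348\right)^{2} = 79118^{2} = 6259657924$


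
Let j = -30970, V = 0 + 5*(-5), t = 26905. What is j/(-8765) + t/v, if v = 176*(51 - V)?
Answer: 130015409/23448128 ≈ 5.5448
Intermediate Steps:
V = -25 (V = 0 - 25 = -25)
v = 13376 (v = 176*(51 - 1*(-25)) = 176*(51 + 25) = 176*76 = 13376)
j/(-8765) + t/v = -30970/(-8765) + 26905/13376 = -30970*(-1/8765) + 26905*(1/13376) = 6194/1753 + 26905/13376 = 130015409/23448128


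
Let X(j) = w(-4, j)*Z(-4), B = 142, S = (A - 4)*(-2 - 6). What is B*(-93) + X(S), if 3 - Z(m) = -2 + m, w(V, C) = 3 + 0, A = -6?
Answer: -13179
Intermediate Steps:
w(V, C) = 3
S = 80 (S = (-6 - 4)*(-2 - 6) = -10*(-8) = 80)
Z(m) = 5 - m (Z(m) = 3 - (-2 + m) = 3 + (2 - m) = 5 - m)
X(j) = 27 (X(j) = 3*(5 - 1*(-4)) = 3*(5 + 4) = 3*9 = 27)
B*(-93) + X(S) = 142*(-93) + 27 = -13206 + 27 = -13179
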